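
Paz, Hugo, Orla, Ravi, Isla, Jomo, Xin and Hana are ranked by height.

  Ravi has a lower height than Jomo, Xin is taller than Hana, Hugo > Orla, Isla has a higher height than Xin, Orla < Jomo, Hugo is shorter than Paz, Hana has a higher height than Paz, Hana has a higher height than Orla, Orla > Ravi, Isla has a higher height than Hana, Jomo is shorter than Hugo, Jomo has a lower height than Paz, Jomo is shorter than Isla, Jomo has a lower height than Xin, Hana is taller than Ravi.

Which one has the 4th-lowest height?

Hugo

The consecutive relations fix a unique order: Ravi < Orla < Jomo < Hugo < Paz < Hana < Xin < Isla.
The 4th smallest is Hugo.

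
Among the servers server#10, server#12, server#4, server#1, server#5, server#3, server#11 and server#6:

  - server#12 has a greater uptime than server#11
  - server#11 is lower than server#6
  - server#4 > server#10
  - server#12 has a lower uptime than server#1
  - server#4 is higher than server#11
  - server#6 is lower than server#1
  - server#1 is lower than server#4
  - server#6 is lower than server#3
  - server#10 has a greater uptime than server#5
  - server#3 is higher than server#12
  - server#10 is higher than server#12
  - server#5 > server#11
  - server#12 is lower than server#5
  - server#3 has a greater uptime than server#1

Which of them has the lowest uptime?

server#12 is not least since server#11 < server#12; server#6 is not least since server#11 < server#6; server#5 is not least since server#11 < server#5; server#10 is not least since server#5 < server#10; server#1 is not least since server#12 < server#1; server#3 is not least since server#6 < server#3; server#4 is not least since server#11 < server#4.
Only server#11 has nothing below it, so server#11 is the lowest uptime.

server#11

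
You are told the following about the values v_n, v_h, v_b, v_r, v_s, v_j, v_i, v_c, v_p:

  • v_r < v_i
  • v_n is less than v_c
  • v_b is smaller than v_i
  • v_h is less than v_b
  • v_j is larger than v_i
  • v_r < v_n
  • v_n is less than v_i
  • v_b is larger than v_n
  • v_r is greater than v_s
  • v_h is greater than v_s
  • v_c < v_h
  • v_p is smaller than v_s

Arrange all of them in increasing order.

Nothing is placed below v_p, so it is least; from there v_p < v_s; v_s < v_r; v_r < v_n; v_n < v_c; v_c < v_h; v_h < v_b; v_b < v_i; v_i < v_j, each given directly.

v_p < v_s < v_r < v_n < v_c < v_h < v_b < v_i < v_j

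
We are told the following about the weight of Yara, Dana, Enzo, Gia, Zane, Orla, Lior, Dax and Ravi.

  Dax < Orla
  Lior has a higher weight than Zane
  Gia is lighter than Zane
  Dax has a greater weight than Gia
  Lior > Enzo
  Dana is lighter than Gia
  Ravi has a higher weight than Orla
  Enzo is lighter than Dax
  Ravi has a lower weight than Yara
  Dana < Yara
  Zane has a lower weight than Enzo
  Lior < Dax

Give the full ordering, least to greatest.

Dana < Gia < Zane < Enzo < Lior < Dax < Orla < Ravi < Yara

Nothing is placed below Dana, so it is least; from there Dana < Gia; Gia < Zane; Zane < Enzo; Enzo < Lior; Lior < Dax; Dax < Orla; Orla < Ravi; Ravi < Yara, each given directly.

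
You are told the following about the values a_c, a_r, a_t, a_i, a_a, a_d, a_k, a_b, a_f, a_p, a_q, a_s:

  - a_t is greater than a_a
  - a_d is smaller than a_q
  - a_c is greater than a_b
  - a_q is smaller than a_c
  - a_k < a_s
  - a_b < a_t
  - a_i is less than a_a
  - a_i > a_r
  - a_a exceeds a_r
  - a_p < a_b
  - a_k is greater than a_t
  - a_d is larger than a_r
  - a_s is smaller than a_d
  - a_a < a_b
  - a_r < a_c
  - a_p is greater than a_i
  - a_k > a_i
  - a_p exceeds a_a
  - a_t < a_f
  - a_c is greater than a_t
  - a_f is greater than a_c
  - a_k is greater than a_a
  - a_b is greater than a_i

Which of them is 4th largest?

Chaining the given pairs: a_r < a_i < a_a < a_p < a_b < a_t < a_k < a_s < a_d < a_q < a_c < a_f.
The 4th largest is a_d.

a_d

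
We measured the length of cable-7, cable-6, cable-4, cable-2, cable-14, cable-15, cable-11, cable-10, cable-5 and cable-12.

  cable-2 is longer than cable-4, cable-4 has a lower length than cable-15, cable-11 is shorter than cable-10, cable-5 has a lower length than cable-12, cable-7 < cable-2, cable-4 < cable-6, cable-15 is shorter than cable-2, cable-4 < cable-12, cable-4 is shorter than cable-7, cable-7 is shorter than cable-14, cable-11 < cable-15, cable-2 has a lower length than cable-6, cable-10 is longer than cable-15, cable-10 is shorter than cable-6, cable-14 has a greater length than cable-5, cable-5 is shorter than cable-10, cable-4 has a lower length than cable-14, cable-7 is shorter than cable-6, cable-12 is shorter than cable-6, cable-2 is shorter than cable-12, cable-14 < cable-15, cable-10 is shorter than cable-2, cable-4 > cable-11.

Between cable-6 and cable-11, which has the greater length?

cable-6

cable-11 < cable-4 < cable-7 < cable-14 < cable-15 < cable-10 < cable-2 < cable-12 < cable-6, by transitivity through cable-4, cable-7, cable-14, cable-15, cable-10, cable-2, cable-12.
So cable-11 < cable-6; cable-6 is the longer of the two.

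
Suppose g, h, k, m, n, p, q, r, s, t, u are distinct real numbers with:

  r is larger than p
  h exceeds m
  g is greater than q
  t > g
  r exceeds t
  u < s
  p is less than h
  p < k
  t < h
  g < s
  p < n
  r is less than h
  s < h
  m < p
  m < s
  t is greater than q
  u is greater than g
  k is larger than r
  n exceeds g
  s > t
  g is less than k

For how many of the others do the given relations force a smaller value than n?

4

From n the given relations immediately reach g, p.
From those, m, q — 4 in total.
No other element is forced below n by the given relations, so the count is 4.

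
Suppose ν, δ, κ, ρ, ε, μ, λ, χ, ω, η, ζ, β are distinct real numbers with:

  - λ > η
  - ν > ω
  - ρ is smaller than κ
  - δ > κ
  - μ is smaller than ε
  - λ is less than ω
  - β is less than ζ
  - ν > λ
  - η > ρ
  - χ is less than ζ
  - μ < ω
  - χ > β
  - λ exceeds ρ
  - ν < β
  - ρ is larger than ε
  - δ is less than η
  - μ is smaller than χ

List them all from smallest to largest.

Nothing is placed below μ, so it is least; from there μ < ε; ε < ρ; ρ < κ; κ < δ; δ < η; η < λ; λ < ω; ω < ν; ν < β; β < χ; χ < ζ, each given directly.

μ < ε < ρ < κ < δ < η < λ < ω < ν < β < χ < ζ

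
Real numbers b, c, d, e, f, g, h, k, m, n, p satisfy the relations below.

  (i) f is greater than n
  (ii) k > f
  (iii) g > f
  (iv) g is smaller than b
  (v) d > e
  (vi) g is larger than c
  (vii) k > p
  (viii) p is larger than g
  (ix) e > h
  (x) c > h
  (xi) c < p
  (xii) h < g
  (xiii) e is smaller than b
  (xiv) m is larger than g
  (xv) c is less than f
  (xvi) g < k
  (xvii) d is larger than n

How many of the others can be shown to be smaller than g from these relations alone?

The elements the relations force below g are n, h, c, f — no chain reaches any other.
That is 4.

4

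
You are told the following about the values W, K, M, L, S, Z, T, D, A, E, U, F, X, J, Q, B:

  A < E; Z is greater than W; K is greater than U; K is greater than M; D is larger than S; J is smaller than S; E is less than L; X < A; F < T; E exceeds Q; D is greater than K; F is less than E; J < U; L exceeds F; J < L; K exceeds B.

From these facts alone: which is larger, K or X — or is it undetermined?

undetermined

Following every chain through X: above X we get A, E, L.
K is not reached, and no chain runs the other way from K to X.
So the given relations leave the order of X and K undetermined.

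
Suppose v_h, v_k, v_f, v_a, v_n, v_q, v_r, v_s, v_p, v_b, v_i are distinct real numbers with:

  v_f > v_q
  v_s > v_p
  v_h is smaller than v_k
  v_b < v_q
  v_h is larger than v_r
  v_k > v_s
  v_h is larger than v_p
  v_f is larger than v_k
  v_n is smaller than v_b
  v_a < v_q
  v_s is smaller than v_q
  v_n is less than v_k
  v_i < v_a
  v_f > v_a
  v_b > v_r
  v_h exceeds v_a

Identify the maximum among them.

Chaining downward from v_f: directly below it, v_a, v_q, v_k; then v_n, v_i, v_s, v_h, v_b; then v_r, v_p.
That covers every other element, and nothing is given above v_f, so v_f is the maximum.

v_f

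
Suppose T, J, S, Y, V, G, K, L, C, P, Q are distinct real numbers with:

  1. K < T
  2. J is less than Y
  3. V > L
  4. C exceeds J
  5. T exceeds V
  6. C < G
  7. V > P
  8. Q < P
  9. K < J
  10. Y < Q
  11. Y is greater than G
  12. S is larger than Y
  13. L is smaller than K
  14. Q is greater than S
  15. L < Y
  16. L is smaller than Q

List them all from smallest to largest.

L < K < J < C < G < Y < S < Q < P < V < T

The consecutive links are each given: L < K; K < J; J < C; C < G; G < Y; Y < S; S < Q; Q < P; P < V; V < T.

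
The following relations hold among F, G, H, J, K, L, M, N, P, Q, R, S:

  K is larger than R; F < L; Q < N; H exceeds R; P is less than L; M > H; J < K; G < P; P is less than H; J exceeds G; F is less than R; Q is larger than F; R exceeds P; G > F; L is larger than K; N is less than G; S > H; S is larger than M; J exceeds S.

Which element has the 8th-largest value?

P

Chaining the given pairs: F < Q < N < G < P < R < H < M < S < J < K < L.
The 8th largest is P.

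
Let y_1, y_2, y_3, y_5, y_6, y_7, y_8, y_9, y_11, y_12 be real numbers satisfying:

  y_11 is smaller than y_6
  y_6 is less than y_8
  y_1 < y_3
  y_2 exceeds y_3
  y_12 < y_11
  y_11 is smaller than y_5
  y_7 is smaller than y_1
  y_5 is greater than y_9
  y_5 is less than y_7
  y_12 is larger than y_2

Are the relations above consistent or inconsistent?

We have y_11 < y_5 stated directly, yet also y_5 < y_7 < y_1 < y_3 < y_2 < y_12 < y_11 by chaining the others — so y_5 < y_11. Contradiction.

inconsistent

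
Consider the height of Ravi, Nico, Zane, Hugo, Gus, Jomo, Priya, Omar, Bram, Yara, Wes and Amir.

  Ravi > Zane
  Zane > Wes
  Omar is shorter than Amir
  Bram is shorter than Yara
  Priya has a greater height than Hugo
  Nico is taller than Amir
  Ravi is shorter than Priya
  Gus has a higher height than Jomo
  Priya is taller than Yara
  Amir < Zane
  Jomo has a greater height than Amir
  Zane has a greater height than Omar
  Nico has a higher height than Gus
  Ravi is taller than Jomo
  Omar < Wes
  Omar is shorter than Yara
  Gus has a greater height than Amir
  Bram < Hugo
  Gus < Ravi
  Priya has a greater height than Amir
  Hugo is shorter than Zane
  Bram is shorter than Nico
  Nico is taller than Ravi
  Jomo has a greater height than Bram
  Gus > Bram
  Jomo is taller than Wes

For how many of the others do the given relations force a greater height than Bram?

8

The elements the relations force above Bram are Hugo, Zane, Jomo, Gus, Ravi, Yara, Priya, Nico — no chain reaches any other.
That is 8.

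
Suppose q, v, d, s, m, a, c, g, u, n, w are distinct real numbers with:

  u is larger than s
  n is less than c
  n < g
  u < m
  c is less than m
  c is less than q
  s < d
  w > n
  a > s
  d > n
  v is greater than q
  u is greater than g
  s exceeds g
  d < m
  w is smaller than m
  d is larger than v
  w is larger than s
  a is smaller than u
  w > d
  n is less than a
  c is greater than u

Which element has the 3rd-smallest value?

s

Chaining the given pairs: n < g < s < a < u < c < q < v < d < w < m.
Counting 3 from the smallest end gives s.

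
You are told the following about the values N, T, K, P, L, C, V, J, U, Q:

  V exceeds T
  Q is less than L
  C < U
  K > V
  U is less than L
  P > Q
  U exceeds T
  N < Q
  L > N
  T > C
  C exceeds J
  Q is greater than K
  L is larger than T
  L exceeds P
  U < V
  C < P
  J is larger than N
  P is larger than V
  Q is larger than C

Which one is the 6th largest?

U

The consecutive relations fix a unique order: N < J < C < T < U < V < K < Q < P < L.
The 6th largest is U.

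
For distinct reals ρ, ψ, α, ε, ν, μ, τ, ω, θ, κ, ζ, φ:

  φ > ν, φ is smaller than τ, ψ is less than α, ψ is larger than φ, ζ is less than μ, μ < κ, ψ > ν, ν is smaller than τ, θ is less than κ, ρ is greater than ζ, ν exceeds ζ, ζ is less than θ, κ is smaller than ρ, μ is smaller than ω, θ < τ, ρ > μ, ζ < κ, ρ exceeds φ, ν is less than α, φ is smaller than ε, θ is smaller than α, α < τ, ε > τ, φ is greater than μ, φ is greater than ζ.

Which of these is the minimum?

μ is not least since ζ < μ; ν is not least since ζ < ν; θ is not least since ζ < θ; φ is not least since ν < φ; ψ is not least since ν < ψ; α is not least since ψ < α; κ is not least since θ < κ; τ is not least since ν < τ; ρ is not least since φ < ρ; ε is not least since φ < ε; ω is not least since μ < ω.
Only ζ has nothing below it, so ζ is the minimum.

ζ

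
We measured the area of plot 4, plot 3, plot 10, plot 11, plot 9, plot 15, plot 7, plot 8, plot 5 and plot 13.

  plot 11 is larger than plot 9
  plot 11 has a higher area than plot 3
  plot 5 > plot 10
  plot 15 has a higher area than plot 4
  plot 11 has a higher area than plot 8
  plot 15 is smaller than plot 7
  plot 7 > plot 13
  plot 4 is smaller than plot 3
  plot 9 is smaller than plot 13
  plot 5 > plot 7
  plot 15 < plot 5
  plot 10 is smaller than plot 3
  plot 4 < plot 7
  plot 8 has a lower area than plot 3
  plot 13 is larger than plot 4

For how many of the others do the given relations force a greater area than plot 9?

4

Directly above plot 9: plot 13, plot 11.
One step further: plot 7 (3 so far).
One step further: plot 5 (4 so far).
Nothing else is reachable above plot 9; 4 in all.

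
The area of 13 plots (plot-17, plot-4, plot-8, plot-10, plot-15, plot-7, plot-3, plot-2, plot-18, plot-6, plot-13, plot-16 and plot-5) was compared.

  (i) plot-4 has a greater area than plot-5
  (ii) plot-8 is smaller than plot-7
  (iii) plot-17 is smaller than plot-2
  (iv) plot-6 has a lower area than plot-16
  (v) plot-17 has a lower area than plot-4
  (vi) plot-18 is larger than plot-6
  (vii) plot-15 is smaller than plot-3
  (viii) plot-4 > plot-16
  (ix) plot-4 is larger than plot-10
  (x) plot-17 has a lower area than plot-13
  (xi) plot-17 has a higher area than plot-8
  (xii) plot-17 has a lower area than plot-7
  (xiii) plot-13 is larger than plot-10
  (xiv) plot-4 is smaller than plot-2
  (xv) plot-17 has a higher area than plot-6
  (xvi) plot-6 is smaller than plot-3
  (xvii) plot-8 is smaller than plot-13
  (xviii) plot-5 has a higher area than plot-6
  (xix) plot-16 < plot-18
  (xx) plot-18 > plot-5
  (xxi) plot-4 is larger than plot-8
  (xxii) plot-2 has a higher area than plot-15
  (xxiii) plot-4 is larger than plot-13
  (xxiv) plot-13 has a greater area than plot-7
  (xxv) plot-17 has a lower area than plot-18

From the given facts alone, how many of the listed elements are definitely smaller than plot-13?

Directly below plot-13: plot-10, plot-8, plot-17, plot-7.
One step further: plot-6 (5 so far).
No other element is forced below plot-13 by the given relations, so the count is 5.

5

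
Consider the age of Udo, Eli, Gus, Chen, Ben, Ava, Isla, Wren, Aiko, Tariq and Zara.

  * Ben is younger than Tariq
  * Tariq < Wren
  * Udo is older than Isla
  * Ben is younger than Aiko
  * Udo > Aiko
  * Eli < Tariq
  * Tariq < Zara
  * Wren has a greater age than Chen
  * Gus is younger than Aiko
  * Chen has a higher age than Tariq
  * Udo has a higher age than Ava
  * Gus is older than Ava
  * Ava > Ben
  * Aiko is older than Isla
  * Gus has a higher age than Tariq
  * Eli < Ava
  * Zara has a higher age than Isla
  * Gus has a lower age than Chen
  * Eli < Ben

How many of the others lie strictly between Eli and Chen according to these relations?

4

The relations place Eli below Chen. An element lies strictly between them when it is forced above Eli and also forced below Chen.
Above Eli: {Ben, Tariq, Ava, Gus, Aiko, Udo, Zara, Wren}. Below Chen: {Ben, Tariq, Ava, Gus}.
Intersection: {Ben, Tariq, Ava, Gus} — 4.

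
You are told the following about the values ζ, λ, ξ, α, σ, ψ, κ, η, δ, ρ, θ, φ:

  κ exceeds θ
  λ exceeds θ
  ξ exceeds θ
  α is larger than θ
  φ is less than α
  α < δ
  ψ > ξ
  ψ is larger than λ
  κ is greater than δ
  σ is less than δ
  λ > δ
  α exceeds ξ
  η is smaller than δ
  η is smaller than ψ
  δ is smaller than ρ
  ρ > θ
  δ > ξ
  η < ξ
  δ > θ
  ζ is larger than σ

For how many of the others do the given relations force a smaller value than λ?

7

Directly below λ: θ, δ.
One step further: η, σ, ξ, α (6 so far).
One step further: φ (7 so far).
No other element is forced below λ by the given relations, so the count is 7.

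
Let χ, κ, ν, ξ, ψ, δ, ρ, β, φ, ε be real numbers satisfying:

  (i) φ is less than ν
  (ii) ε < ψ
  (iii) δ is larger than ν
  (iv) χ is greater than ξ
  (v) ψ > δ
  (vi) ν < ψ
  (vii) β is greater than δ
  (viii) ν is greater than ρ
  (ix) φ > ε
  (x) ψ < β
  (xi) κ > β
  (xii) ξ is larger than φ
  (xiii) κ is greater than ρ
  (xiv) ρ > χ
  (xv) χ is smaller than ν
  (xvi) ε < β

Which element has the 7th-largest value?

χ

Piecing the relations together gives one ordering: ε < φ < ξ < χ < ρ < ν < δ < ψ < β < κ.
The 7th largest is χ.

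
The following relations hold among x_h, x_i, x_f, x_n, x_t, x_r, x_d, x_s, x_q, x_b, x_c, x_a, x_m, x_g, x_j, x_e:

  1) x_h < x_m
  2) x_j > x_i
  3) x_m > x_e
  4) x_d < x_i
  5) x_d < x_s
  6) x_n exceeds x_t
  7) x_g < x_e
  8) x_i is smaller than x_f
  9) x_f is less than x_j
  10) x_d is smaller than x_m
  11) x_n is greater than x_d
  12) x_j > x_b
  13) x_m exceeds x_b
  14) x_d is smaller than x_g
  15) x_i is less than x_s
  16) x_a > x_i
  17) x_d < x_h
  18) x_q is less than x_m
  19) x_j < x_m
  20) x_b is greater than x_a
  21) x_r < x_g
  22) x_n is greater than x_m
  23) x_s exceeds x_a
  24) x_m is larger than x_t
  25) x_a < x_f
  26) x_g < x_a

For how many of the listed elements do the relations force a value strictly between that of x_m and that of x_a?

Chaining upward from x_a reaches: x_b, x_s, x_f, x_j, x_n.
Chaining downward from x_m reaches: x_d, x_i, x_r, x_g, x_h, x_b, x_f, x_t, x_j, x_q, x_e.
Strictly between x_a and x_m are those in both lists: x_b, x_f, x_j — 3 elements.

3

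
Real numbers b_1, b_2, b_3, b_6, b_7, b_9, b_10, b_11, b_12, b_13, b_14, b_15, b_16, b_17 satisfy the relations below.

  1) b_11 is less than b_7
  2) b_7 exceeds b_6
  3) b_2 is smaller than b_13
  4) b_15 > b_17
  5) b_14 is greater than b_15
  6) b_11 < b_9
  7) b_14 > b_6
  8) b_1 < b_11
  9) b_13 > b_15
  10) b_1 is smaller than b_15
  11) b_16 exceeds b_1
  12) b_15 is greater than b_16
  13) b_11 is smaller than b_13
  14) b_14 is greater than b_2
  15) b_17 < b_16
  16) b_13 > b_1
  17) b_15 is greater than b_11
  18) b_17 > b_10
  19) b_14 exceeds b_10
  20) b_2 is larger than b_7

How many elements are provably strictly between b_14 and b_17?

The relations place b_17 below b_14. An element lies strictly between them when it is forced above b_17 and also forced below b_14.
Above b_17: {b_16, b_15, b_13}. Below b_14: {b_1, b_6, b_10, b_11, b_7, b_2, b_16, b_15}.
Intersection: {b_16, b_15} — 2.

2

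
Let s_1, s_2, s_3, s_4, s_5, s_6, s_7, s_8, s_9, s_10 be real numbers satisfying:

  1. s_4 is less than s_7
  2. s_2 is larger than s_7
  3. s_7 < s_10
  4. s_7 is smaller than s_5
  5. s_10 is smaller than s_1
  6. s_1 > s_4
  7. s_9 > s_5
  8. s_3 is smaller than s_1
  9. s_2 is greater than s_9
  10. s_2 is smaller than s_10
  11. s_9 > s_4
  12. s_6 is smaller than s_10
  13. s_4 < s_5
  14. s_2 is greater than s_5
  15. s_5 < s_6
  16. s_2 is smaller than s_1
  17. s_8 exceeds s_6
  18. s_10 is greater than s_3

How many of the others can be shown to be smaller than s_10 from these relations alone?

Directly below s_10: s_3, s_7, s_6, s_2.
One step further: s_4, s_5, s_9 (7 so far).
Nothing else is reachable below s_10; 7 in all.

7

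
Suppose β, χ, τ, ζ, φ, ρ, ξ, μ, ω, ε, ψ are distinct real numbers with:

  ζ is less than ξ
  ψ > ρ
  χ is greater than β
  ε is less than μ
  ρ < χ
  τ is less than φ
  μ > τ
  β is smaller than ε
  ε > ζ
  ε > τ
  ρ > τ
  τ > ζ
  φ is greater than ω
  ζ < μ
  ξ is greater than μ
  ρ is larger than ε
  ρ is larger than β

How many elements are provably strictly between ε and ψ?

Chaining upward from ε reaches: ρ, μ, ξ, χ.
Chaining downward from ψ reaches: ζ, τ, β, ρ.
Strictly between ε and ψ are those in both lists: ρ — 1 element.

1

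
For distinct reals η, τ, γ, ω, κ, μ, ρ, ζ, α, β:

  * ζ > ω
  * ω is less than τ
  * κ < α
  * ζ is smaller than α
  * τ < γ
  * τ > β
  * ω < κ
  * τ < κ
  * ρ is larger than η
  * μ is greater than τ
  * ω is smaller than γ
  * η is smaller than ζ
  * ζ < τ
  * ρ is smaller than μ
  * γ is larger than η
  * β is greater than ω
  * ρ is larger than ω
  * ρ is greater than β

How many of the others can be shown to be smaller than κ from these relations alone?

Directly below κ: ω, τ.
One step further: ζ, β (4 so far).
One step further: η (5 so far).
Nothing else is reachable below κ; 5 in all.

5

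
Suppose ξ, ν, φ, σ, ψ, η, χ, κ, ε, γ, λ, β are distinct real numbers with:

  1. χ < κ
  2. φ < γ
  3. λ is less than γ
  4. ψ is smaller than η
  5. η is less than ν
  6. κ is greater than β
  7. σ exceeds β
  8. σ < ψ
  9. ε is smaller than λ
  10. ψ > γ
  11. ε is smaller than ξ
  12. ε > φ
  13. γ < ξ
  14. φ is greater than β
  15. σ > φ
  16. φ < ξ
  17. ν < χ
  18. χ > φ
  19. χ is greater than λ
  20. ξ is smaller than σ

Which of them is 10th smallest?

ν

Piecing the relations together gives one ordering: β < φ < ε < λ < γ < ξ < σ < ψ < η < ν < χ < κ.
The 10th smallest is ν.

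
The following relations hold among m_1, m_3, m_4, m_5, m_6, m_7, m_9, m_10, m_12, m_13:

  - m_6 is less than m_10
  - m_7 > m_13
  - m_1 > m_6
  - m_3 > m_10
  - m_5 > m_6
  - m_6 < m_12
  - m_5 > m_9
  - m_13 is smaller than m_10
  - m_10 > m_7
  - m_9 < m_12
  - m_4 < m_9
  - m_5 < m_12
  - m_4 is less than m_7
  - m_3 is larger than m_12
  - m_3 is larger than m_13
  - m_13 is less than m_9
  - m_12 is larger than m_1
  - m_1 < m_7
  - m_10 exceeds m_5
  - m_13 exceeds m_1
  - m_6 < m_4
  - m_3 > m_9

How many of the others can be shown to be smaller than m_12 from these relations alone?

6

Directly below m_12: m_6, m_1, m_9, m_5.
One step further: m_13, m_4 (6 so far).
Nothing else is reachable below m_12; 6 in all.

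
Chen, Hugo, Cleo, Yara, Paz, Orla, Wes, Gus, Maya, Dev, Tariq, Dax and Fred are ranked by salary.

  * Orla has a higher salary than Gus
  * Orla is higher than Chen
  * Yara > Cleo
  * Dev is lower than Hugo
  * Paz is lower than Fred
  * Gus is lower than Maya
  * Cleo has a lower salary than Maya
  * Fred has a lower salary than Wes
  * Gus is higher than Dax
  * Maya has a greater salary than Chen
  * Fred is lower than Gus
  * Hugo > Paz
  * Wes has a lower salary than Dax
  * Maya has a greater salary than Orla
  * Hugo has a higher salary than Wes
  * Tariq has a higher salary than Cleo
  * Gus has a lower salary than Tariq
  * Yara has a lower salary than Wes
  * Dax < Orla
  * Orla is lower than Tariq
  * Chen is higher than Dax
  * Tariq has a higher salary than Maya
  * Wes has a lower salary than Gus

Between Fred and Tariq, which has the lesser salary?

Fred

Fred < Wes and Wes < Dax give Fred < Dax.
Then Dax < Gus extends the chain to Gus.
Then Gus < Orla extends the chain to Orla.
With Orla < Maya: Fred < Wes < Dax < Gus < Orla < Maya.
With Maya < Tariq: Fred < Wes < Dax < Gus < Orla < Maya < Tariq.
So Fred < Tariq; Fred is the lower of the two.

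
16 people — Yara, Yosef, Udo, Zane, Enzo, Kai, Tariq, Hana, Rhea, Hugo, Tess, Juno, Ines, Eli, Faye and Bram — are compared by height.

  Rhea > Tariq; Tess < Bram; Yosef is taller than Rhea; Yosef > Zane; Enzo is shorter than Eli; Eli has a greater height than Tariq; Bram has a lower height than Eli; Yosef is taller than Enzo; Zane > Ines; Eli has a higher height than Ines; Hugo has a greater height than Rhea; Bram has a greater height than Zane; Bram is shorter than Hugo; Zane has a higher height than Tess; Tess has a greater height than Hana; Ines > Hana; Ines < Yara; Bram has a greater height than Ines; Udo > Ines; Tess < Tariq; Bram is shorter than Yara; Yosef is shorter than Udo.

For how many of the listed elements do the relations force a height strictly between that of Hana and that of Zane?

2

Chaining upward from Hana reaches: Tess, Ines, Bram, Tariq, Rhea, Eli, Yara, Hugo, Yosef, Udo.
Chaining downward from Zane reaches: Tess, Ines.
Strictly between Hana and Zane are those in both lists: Tess, Ines — 2 elements.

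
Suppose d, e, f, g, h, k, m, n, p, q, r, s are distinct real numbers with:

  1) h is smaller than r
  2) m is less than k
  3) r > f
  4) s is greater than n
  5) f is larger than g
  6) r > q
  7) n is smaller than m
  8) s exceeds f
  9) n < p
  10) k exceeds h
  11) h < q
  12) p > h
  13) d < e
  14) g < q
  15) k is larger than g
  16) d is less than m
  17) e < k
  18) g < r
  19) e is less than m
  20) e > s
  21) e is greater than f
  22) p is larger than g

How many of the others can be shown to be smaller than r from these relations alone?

4

The elements the relations force below r are h, g, f, q — no chain reaches any other.
That is 4.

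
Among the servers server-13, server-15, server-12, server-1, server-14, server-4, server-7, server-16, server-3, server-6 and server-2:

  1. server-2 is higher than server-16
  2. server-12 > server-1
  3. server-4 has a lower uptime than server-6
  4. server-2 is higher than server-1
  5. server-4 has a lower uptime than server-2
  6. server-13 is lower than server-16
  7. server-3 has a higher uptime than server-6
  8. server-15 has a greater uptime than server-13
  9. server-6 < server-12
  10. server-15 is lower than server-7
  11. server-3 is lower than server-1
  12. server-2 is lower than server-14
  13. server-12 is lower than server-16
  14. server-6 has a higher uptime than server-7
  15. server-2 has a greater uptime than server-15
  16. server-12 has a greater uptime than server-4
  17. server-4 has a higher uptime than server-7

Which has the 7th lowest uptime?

Chaining the given pairs: server-13 < server-15 < server-7 < server-4 < server-6 < server-3 < server-1 < server-12 < server-16 < server-2 < server-14.
Counting 7 from the smallest end gives server-1.

server-1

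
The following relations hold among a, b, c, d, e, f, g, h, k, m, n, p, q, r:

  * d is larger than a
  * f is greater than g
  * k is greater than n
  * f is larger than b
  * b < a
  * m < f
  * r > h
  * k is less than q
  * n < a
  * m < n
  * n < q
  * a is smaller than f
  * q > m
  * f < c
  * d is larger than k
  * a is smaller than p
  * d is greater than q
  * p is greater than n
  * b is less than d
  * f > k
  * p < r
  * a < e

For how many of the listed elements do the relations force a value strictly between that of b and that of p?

The relations place b below p. An element lies strictly between them when it is forced above b and also forced below p.
Above b: {a, d, r, f, c, e}. Below p: {m, n, a}.
Intersection: {a} — 1.

1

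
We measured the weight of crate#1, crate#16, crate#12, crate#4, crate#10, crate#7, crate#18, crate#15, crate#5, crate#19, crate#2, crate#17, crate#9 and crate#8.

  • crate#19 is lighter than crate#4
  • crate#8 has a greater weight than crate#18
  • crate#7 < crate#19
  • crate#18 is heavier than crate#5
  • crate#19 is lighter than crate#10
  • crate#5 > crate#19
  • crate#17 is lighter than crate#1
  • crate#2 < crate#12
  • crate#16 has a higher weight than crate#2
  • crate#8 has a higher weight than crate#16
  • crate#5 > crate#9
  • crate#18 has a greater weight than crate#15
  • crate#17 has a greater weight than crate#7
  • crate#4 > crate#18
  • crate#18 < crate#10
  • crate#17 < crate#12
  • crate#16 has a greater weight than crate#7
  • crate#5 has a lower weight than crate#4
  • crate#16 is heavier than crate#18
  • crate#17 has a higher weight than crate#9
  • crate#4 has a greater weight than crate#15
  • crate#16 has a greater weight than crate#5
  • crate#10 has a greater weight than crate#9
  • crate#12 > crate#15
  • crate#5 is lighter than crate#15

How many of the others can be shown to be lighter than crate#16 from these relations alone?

7

From crate#16 the given relations immediately reach crate#7, crate#5, crate#2, crate#18.
From those, crate#9, crate#19, crate#15 — 7 in total.
No other element is forced below crate#16 by the given relations, so the count is 7.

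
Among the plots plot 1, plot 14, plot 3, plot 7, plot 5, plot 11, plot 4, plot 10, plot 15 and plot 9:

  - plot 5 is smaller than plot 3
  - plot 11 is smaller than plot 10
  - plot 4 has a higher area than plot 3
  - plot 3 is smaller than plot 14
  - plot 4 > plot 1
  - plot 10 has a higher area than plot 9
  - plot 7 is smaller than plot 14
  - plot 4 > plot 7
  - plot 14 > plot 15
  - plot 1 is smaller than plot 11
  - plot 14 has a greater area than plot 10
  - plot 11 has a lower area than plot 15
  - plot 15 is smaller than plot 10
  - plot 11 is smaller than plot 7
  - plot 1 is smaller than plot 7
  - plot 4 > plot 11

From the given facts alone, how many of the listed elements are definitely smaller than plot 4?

From plot 4 the given relations immediately reach plot 1, plot 11, plot 7, plot 3.
From those, plot 5 — 5 in total.
No other element is forced below plot 4 by the given relations, so the count is 5.

5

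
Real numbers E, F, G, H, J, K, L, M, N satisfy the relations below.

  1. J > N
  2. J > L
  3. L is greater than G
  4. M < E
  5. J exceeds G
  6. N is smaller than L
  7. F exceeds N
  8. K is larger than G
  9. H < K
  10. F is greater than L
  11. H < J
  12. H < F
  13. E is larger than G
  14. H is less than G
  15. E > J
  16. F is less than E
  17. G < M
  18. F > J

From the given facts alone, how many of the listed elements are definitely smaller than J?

From J the given relations immediately reach H, N, G, L.
No other element is forced below J by the given relations, so the count is 4.

4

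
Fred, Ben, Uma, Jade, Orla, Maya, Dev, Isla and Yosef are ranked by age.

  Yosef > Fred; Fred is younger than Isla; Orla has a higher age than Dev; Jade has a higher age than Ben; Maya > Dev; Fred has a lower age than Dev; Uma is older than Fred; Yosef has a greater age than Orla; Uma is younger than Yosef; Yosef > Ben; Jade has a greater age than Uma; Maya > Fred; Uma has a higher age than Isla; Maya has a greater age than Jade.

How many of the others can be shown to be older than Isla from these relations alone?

Directly above Isla: Uma.
One step further: Yosef, Jade (3 so far).
One step further: Maya (4 so far).
No other element is forced above Isla by the given relations, so the count is 4.

4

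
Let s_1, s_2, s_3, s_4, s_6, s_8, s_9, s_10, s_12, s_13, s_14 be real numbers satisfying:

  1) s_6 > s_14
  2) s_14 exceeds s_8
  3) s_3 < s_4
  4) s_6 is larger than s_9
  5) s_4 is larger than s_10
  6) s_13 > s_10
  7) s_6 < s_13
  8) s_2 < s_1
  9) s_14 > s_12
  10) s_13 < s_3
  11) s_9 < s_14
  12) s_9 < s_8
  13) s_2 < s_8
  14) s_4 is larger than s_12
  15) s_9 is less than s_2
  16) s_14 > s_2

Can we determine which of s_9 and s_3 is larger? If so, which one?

The relevant relations are s_9 < s_2; s_2 < s_8; s_8 < s_14; s_14 < s_6; s_6 < s_13; s_13 < s_3.
Chaining these gives s_9 < s_2 < s_8 < s_14 < s_6 < s_13 < s_3.
So s_3 is larger.

s_3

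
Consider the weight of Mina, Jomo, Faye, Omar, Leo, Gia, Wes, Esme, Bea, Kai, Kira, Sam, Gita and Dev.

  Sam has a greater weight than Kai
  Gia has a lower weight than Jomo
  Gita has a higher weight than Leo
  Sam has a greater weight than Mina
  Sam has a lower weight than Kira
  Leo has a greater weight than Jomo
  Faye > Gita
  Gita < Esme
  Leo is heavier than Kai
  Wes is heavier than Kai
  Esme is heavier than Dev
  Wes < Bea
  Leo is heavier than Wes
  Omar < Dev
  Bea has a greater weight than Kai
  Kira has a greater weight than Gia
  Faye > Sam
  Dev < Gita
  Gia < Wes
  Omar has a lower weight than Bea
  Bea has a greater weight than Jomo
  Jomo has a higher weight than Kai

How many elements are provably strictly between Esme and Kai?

Chaining upward from Kai reaches: Jomo, Sam, Wes, Leo, Gita, Kira, Faye, Bea.
Chaining downward from Esme reaches: Omar, Dev, Gia, Jomo, Wes, Leo, Gita.
Strictly between Kai and Esme are those in both lists: Jomo, Wes, Leo, Gita — 4 elements.

4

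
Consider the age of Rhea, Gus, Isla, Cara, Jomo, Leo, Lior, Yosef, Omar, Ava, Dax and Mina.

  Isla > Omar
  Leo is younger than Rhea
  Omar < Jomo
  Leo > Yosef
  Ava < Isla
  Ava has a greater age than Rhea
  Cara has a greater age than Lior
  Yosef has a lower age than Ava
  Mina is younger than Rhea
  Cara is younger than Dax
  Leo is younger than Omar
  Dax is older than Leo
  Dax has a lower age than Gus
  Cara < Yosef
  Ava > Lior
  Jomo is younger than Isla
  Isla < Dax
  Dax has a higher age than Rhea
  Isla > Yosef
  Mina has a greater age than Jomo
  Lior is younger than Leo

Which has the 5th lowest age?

Omar

Chaining the given pairs: Lior < Cara < Yosef < Leo < Omar < Jomo < Mina < Rhea < Ava < Isla < Dax < Gus.
Counting 5 from the smallest end gives Omar.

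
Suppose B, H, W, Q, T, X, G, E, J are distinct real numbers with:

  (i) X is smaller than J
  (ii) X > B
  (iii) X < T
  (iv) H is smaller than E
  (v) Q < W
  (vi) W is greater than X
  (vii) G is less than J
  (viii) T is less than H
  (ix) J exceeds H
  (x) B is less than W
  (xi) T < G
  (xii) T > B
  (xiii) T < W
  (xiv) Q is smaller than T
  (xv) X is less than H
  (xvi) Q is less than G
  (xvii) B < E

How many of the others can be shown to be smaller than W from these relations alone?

From W the given relations immediately reach B, Q, X, T.
Nothing else is reachable below W; 4 in all.

4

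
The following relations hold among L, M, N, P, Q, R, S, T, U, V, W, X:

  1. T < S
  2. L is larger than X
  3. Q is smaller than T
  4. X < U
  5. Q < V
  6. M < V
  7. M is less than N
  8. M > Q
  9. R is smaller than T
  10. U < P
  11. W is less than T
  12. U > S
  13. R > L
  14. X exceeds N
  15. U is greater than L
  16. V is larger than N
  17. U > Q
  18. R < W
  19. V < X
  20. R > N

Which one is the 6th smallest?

L

The consecutive relations fix a unique order: Q < M < N < V < X < L < R < W < T < S < U < P.
Counting 6 from the smallest end gives L.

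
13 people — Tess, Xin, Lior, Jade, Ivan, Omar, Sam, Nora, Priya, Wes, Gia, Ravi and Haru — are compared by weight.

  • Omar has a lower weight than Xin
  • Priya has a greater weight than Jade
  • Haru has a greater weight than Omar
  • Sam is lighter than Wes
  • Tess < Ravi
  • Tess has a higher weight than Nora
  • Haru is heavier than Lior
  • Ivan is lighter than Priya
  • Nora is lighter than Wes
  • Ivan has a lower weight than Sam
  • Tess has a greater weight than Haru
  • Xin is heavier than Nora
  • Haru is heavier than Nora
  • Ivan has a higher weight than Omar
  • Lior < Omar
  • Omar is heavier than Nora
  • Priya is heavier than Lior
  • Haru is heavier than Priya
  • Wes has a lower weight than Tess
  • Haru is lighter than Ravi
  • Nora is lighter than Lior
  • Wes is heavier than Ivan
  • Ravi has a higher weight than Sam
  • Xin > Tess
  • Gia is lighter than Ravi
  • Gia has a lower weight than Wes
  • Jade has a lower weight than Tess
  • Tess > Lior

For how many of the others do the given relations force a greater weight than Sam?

4

The elements the relations force above Sam are Wes, Tess, Xin, Ravi — no chain reaches any other.
That is 4.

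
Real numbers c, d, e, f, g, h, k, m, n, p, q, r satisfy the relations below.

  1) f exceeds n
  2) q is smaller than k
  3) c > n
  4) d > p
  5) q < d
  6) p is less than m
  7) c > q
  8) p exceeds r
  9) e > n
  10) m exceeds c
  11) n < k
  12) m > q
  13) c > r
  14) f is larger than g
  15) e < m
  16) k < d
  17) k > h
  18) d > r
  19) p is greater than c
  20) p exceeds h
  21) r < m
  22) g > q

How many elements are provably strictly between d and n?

Chaining upward from n reaches: e, f, c, p, m, k.
Chaining downward from d reaches: r, q, h, c, p, k.
Strictly between n and d are those in both lists: c, p, k — 3 elements.

3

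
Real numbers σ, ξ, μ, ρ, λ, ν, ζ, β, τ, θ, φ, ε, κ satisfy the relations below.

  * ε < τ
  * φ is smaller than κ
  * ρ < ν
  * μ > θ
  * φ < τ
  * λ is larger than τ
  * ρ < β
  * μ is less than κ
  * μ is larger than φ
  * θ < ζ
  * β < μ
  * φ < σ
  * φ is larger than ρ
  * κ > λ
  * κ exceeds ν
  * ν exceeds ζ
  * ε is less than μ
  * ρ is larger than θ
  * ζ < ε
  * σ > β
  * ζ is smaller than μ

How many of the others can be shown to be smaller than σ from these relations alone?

4

From σ the given relations immediately reach φ, β.
From those, ρ — 3 in total.
From those, θ — 4 in total.
No other element is forced below σ by the given relations, so the count is 4.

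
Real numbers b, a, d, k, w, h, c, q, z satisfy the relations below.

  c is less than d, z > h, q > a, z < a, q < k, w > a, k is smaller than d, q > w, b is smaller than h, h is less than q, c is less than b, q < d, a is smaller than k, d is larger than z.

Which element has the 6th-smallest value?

w

The consecutive relations fix a unique order: c < b < h < z < a < w < q < k < d.
Counting 6 from the smallest end gives w.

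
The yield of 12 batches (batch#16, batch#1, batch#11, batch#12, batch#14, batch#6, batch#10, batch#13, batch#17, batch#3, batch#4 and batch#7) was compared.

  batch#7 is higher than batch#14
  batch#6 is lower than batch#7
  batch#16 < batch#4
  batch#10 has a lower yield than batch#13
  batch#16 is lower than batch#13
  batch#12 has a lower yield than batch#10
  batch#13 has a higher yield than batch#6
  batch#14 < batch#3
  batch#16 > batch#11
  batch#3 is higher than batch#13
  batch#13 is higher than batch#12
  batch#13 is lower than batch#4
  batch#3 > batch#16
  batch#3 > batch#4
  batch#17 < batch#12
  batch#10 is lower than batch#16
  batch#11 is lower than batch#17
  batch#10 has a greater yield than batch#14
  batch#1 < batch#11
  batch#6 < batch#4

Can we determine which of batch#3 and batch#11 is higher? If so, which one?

batch#3

batch#11 < batch#17 < batch#12 < batch#10 < batch#16 < batch#13 < batch#4 < batch#3, by transitivity through batch#17, batch#12, batch#10, batch#16, batch#13, batch#4.
So batch#3 is higher.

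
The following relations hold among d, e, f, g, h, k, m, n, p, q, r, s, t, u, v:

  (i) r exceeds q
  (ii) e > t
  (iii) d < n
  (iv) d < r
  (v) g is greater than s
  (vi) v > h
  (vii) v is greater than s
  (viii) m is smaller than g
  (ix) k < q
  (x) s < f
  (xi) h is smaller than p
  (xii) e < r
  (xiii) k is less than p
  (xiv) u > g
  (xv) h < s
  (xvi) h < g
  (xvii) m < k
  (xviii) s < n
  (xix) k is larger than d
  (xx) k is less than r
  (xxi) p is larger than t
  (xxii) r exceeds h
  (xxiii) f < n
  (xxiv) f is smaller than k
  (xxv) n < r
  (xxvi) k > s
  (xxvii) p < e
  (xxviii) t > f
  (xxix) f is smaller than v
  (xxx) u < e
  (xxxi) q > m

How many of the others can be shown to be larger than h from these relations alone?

12

The elements the relations force above h are s, g, f, t, k, p, n, u, v, e, q, r — no chain reaches any other.
That is 12.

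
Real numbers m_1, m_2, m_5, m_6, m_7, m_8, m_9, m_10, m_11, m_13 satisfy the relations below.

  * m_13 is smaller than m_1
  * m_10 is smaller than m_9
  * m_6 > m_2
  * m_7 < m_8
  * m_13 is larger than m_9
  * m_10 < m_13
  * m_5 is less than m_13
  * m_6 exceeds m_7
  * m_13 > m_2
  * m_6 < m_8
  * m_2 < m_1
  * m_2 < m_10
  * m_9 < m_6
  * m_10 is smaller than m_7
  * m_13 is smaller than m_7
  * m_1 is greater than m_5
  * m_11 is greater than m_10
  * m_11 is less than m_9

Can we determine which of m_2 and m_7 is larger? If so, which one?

The relevant relations are m_2 < m_10; m_10 < m_11; m_11 < m_9; m_9 < m_13; m_13 < m_7.
Chaining these gives m_2 < m_10 < m_11 < m_9 < m_13 < m_7.
So m_7 is larger.

m_7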